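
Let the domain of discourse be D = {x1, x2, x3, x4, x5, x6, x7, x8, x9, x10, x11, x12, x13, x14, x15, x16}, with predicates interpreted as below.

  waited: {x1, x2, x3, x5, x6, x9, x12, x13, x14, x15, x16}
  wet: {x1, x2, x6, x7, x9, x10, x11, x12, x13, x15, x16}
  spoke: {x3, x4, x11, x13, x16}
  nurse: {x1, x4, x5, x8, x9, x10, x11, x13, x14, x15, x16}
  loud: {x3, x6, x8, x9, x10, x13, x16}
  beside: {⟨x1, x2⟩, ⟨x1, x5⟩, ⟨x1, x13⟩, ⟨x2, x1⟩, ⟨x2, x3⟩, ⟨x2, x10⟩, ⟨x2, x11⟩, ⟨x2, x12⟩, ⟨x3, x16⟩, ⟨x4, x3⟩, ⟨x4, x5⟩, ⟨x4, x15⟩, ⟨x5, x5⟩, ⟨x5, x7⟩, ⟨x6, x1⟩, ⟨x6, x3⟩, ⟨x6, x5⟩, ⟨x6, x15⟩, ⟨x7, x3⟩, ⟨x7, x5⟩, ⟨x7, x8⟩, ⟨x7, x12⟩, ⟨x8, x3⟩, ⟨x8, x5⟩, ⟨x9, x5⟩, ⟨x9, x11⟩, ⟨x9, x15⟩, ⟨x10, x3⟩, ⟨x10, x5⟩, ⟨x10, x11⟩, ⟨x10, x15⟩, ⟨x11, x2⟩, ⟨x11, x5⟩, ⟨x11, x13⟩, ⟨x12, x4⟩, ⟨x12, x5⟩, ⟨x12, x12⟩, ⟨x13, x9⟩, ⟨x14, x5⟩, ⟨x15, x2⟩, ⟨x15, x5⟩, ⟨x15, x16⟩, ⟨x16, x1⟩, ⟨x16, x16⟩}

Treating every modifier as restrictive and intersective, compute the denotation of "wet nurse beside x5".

⟦beside x5⟧ = {x : ⟨x, x5⟩ ∈ ⟦beside⟧} = {x1, x4, x5, x6, x7, x8, x9, x10, x11, x12, x14, x15}
⟦nurse⟧ = {x1, x4, x5, x8, x9, x10, x11, x13, x14, x15, x16}
… ∩ ⟦beside x5⟧ = {x1, x4, x5, x8, x9, x10, x11, x13, x14, x15, x16} ∩ {x1, x4, x5, x6, x7, x8, x9, x10, x11, x12, x14, x15} = {x1, x4, x5, x8, x9, x10, x11, x14, x15}
… ∩ ⟦wet⟧ = {x1, x4, x5, x8, x9, x10, x11, x14, x15} ∩ {x1, x2, x6, x7, x9, x10, x11, x12, x13, x15, x16} = {x1, x9, x10, x11, x15}
So ⟦wet nurse beside x5⟧ = {x1, x9, x10, x11, x15}.

{x1, x9, x10, x11, x15}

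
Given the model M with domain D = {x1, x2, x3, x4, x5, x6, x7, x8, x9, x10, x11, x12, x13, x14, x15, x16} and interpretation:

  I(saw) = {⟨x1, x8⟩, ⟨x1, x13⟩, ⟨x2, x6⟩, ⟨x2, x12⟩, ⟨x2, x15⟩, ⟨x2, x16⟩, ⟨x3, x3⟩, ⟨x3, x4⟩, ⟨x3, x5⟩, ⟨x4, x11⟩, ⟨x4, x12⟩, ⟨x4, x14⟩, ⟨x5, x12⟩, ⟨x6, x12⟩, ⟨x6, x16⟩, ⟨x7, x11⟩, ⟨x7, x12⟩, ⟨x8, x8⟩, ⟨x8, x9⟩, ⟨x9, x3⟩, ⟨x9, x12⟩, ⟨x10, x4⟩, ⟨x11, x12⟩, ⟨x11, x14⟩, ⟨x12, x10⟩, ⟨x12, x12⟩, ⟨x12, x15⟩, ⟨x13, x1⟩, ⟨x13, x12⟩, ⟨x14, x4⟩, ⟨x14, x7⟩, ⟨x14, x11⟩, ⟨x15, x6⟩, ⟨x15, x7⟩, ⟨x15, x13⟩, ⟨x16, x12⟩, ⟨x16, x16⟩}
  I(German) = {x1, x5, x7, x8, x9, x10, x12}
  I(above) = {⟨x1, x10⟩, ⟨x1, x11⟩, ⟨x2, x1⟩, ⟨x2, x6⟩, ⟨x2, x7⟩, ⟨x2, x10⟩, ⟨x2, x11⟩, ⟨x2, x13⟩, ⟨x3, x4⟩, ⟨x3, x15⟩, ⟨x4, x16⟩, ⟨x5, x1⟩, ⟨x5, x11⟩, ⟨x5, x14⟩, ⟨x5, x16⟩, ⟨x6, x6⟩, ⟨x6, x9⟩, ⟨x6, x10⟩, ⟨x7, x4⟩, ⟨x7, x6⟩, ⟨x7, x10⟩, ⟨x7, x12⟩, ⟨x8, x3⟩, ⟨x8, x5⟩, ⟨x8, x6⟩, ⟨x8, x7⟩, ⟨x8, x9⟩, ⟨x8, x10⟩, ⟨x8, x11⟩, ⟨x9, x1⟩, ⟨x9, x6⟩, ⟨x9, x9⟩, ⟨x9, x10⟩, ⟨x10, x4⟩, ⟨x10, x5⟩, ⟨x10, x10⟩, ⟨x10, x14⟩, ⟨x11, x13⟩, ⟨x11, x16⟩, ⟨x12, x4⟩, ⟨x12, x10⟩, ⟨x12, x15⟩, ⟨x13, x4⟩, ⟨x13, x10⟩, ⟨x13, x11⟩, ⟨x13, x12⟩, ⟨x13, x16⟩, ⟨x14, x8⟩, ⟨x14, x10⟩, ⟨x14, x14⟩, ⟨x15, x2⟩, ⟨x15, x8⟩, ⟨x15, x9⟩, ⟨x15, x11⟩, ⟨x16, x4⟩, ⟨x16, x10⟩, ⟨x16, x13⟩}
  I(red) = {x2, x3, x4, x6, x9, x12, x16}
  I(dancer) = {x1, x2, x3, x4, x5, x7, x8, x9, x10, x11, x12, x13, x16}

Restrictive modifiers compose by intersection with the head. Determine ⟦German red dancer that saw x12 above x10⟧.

⟦that saw x12⟧ = {x : ⟨x, x12⟩ ∈ ⟦saw⟧} = {x2, x4, x5, x6, x7, x9, x11, x12, x13, x16}
⟦above x10⟧ = {x : ⟨x, x10⟩ ∈ ⟦above⟧} = {x1, x2, x6, x7, x8, x9, x10, x12, x13, x14, x16}
⟦dancer⟧ = {x1, x2, x3, x4, x5, x7, x8, x9, x10, x11, x12, x13, x16}
… ∩ ⟦that saw x12⟧ = {x1, x2, x3, x4, x5, x7, x8, x9, x10, x11, x12, x13, x16} ∩ {x2, x4, x5, x6, x7, x9, x11, x12, x13, x16} = {x2, x4, x5, x7, x9, x11, x12, x13, x16}
… ∩ ⟦above x10⟧ = {x2, x4, x5, x7, x9, x11, x12, x13, x16} ∩ {x1, x2, x6, x7, x8, x9, x10, x12, x13, x14, x16} = {x2, x7, x9, x12, x13, x16}
… ∩ ⟦German⟧ = {x2, x7, x9, x12, x13, x16} ∩ {x1, x5, x7, x8, x9, x10, x12} = {x7, x9, x12}
… ∩ ⟦red⟧ = {x7, x9, x12} ∩ {x2, x3, x4, x6, x9, x12, x16} = {x9, x12}
So ⟦German red dancer that saw x12 above x10⟧ = {x9, x12}.

{x9, x12}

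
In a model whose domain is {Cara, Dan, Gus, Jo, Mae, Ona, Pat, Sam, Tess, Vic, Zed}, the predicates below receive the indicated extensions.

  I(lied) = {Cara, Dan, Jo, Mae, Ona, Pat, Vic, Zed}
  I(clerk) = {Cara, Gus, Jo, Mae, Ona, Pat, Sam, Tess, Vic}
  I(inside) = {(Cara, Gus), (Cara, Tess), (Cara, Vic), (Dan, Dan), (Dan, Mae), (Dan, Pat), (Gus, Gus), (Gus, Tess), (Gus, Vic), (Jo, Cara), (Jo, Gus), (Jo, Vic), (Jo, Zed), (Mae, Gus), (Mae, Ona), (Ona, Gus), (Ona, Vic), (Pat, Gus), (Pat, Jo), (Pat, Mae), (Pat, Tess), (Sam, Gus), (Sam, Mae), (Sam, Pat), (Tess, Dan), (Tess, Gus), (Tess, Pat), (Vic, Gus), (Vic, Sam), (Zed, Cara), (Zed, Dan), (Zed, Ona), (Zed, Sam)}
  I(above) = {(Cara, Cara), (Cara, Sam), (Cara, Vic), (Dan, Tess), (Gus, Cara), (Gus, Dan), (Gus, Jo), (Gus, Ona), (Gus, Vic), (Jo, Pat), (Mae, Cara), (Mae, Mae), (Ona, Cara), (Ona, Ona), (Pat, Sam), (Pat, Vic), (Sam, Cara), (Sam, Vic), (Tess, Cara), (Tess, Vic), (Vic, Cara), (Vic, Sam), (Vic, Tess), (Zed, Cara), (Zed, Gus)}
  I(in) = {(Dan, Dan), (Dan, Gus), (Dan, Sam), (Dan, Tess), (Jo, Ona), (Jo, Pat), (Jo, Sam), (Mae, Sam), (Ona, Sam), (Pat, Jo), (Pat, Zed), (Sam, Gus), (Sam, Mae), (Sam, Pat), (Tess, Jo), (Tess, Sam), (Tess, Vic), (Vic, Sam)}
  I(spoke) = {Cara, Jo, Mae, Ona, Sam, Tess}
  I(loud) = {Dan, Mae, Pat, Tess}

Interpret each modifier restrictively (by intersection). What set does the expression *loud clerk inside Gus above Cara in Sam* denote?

⟦inside Gus⟧ = {x : ⟨x, Gus⟩ ∈ ⟦inside⟧} = {Cara, Gus, Jo, Mae, Ona, Pat, Sam, Tess, Vic}
⟦above Cara⟧ = {x : ⟨x, Cara⟩ ∈ ⟦above⟧} = {Cara, Gus, Mae, Ona, Sam, Tess, Vic, Zed}
⟦in Sam⟧ = {x : ⟨x, Sam⟩ ∈ ⟦in⟧} = {Dan, Jo, Mae, Ona, Tess, Vic}
⟦clerk⟧ = {Cara, Gus, Jo, Mae, Ona, Pat, Sam, Tess, Vic}
… ∩ ⟦inside Gus⟧ = {Cara, Gus, Jo, Mae, Ona, Pat, Sam, Tess, Vic} ∩ {Cara, Gus, Jo, Mae, Ona, Pat, Sam, Tess, Vic} = {Cara, Gus, Jo, Mae, Ona, Pat, Sam, Tess, Vic}
… ∩ ⟦above Cara⟧ = {Cara, Gus, Jo, Mae, Ona, Pat, Sam, Tess, Vic} ∩ {Cara, Gus, Mae, Ona, Sam, Tess, Vic, Zed} = {Cara, Gus, Mae, Ona, Sam, Tess, Vic}
… ∩ ⟦in Sam⟧ = {Cara, Gus, Mae, Ona, Sam, Tess, Vic} ∩ {Dan, Jo, Mae, Ona, Tess, Vic} = {Mae, Ona, Tess, Vic}
… ∩ ⟦loud⟧ = {Mae, Ona, Tess, Vic} ∩ {Dan, Mae, Pat, Tess} = {Mae, Tess}
So ⟦loud clerk inside Gus above Cara in Sam⟧ = {Mae, Tess}.

{Mae, Tess}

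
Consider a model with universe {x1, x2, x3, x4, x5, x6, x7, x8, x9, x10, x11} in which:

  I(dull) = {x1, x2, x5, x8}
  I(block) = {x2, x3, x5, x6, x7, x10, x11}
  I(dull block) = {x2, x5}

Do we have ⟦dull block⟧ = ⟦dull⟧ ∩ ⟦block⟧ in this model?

yes

⟦dull⟧ ∩ ⟦block⟧ = {x1, x2, x5, x8} ∩ {x2, x3, x5, x6, x7, x10, x11} = {x2, x5}
Observed ⟦dull block⟧ = {x2, x5}.
These coincide, so the modifier is intersective here.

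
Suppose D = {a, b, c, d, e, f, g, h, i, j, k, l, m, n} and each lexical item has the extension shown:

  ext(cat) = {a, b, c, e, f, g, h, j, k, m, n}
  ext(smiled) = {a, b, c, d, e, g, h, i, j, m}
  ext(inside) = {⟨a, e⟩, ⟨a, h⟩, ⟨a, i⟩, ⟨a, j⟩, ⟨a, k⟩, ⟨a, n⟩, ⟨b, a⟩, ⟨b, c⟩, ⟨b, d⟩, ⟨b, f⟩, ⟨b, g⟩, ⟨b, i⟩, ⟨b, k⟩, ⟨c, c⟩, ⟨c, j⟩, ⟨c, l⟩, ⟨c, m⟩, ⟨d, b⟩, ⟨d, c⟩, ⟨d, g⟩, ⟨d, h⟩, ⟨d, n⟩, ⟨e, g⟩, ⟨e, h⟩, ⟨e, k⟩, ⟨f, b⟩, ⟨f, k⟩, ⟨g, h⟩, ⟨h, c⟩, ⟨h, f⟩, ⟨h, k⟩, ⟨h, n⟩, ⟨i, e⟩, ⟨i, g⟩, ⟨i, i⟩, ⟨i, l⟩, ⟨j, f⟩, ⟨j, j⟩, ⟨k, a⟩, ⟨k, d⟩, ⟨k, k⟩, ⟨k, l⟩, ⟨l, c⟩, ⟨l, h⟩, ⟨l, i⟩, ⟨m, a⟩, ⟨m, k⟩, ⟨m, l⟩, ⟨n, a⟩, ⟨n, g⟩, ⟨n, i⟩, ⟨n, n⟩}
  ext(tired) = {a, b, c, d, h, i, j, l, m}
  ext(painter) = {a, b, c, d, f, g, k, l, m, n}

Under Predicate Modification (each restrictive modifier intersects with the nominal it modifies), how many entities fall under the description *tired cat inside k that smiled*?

4

⟦inside k⟧ = {x : ⟨x, k⟩ ∈ ⟦inside⟧} = {a, b, e, f, h, k, m}
⟦that smiled⟧ = ⟦smiled⟧ = {a, b, c, d, e, g, h, i, j, m}
⟦cat⟧ = {a, b, c, e, f, g, h, j, k, m, n}
… ∩ ⟦inside k⟧ = {a, b, c, e, f, g, h, j, k, m, n} ∩ {a, b, e, f, h, k, m} = {a, b, e, f, h, k, m}
… ∩ ⟦that smiled⟧ = {a, b, e, f, h, k, m} ∩ {a, b, c, d, e, g, h, i, j, m} = {a, b, e, h, m}
… ∩ ⟦tired⟧ = {a, b, e, h, m} ∩ {a, b, c, d, h, i, j, l, m} = {a, b, h, m}
⟦tired cat inside k that smiled⟧ = {a, b, h, m}, so the cardinality is 4.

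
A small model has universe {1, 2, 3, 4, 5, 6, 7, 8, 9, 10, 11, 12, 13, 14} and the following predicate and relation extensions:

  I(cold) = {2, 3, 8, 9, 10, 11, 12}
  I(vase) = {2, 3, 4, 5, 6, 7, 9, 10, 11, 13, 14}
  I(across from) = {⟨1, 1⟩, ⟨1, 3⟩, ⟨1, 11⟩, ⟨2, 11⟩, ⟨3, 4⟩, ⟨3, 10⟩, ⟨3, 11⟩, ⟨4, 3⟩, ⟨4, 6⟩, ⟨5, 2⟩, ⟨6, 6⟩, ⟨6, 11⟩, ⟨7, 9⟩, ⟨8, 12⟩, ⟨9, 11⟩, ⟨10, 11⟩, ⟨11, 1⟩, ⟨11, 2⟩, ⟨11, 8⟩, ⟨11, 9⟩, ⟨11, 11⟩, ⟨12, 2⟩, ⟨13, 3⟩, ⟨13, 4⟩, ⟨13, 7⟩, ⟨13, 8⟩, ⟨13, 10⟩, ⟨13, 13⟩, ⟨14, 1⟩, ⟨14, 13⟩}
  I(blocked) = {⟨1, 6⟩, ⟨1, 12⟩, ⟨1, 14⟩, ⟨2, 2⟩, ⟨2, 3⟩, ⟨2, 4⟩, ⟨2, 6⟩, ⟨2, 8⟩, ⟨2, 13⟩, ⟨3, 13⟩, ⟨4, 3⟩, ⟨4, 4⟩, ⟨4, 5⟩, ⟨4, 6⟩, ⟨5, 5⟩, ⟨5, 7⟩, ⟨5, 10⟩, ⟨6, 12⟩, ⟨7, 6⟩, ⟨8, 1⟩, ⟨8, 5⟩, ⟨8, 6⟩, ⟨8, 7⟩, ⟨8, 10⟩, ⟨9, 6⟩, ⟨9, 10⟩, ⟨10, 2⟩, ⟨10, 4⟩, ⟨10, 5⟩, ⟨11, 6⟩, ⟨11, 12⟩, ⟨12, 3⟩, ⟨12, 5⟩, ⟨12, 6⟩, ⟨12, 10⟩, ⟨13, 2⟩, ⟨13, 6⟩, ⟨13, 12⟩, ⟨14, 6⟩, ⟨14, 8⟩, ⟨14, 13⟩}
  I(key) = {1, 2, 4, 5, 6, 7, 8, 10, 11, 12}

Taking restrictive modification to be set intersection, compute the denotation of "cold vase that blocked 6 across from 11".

⟦that blocked 6⟧ = {x : ⟨x, 6⟩ ∈ ⟦blocked⟧} = {1, 2, 4, 7, 8, 9, 11, 12, 13, 14}
⟦across from 11⟧ = {x : ⟨x, 11⟩ ∈ ⟦across from⟧} = {1, 2, 3, 6, 9, 10, 11}
⟦vase⟧ = {2, 3, 4, 5, 6, 7, 9, 10, 11, 13, 14}
… ∩ ⟦that blocked 6⟧ = {2, 3, 4, 5, 6, 7, 9, 10, 11, 13, 14} ∩ {1, 2, 4, 7, 8, 9, 11, 12, 13, 14} = {2, 4, 7, 9, 11, 13, 14}
… ∩ ⟦across from 11⟧ = {2, 4, 7, 9, 11, 13, 14} ∩ {1, 2, 3, 6, 9, 10, 11} = {2, 9, 11}
… ∩ ⟦cold⟧ = {2, 9, 11} ∩ {2, 3, 8, 9, 10, 11, 12} = {2, 9, 11}
So ⟦cold vase that blocked 6 across from 11⟧ = {2, 9, 11}.

{2, 9, 11}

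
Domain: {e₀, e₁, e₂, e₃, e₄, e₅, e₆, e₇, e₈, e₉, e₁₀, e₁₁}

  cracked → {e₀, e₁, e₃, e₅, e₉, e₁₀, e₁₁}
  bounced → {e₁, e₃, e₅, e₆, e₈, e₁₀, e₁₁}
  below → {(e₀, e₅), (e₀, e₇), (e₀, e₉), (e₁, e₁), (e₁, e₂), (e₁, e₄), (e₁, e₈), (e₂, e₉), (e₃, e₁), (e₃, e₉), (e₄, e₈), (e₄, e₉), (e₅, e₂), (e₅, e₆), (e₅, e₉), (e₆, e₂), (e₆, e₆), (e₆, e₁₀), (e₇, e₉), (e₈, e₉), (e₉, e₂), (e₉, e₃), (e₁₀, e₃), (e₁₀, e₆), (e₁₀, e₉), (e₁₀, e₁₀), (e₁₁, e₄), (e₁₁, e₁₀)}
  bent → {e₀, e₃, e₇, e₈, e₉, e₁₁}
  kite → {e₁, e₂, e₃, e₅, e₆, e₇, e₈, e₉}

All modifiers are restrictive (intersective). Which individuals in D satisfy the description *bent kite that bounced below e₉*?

{e₃, e₈}

⟦that bounced⟧ = ⟦bounced⟧ = {e₁, e₃, e₅, e₆, e₈, e₁₀, e₁₁}
⟦below e₉⟧ = {x : ⟨x, e₉⟩ ∈ ⟦below⟧} = {e₀, e₂, e₃, e₄, e₅, e₇, e₈, e₁₀}
⟦kite⟧ = {e₁, e₂, e₃, e₅, e₆, e₇, e₈, e₉}
… ∩ ⟦that bounced⟧ = {e₁, e₂, e₃, e₅, e₆, e₇, e₈, e₉} ∩ {e₁, e₃, e₅, e₆, e₈, e₁₀, e₁₁} = {e₁, e₃, e₅, e₆, e₈}
… ∩ ⟦below e₉⟧ = {e₁, e₃, e₅, e₆, e₈} ∩ {e₀, e₂, e₃, e₄, e₅, e₇, e₈, e₁₀} = {e₃, e₅, e₈}
… ∩ ⟦bent⟧ = {e₃, e₅, e₈} ∩ {e₀, e₃, e₇, e₈, e₉, e₁₁} = {e₃, e₈}
So ⟦bent kite that bounced below e₉⟧ = {e₃, e₈}.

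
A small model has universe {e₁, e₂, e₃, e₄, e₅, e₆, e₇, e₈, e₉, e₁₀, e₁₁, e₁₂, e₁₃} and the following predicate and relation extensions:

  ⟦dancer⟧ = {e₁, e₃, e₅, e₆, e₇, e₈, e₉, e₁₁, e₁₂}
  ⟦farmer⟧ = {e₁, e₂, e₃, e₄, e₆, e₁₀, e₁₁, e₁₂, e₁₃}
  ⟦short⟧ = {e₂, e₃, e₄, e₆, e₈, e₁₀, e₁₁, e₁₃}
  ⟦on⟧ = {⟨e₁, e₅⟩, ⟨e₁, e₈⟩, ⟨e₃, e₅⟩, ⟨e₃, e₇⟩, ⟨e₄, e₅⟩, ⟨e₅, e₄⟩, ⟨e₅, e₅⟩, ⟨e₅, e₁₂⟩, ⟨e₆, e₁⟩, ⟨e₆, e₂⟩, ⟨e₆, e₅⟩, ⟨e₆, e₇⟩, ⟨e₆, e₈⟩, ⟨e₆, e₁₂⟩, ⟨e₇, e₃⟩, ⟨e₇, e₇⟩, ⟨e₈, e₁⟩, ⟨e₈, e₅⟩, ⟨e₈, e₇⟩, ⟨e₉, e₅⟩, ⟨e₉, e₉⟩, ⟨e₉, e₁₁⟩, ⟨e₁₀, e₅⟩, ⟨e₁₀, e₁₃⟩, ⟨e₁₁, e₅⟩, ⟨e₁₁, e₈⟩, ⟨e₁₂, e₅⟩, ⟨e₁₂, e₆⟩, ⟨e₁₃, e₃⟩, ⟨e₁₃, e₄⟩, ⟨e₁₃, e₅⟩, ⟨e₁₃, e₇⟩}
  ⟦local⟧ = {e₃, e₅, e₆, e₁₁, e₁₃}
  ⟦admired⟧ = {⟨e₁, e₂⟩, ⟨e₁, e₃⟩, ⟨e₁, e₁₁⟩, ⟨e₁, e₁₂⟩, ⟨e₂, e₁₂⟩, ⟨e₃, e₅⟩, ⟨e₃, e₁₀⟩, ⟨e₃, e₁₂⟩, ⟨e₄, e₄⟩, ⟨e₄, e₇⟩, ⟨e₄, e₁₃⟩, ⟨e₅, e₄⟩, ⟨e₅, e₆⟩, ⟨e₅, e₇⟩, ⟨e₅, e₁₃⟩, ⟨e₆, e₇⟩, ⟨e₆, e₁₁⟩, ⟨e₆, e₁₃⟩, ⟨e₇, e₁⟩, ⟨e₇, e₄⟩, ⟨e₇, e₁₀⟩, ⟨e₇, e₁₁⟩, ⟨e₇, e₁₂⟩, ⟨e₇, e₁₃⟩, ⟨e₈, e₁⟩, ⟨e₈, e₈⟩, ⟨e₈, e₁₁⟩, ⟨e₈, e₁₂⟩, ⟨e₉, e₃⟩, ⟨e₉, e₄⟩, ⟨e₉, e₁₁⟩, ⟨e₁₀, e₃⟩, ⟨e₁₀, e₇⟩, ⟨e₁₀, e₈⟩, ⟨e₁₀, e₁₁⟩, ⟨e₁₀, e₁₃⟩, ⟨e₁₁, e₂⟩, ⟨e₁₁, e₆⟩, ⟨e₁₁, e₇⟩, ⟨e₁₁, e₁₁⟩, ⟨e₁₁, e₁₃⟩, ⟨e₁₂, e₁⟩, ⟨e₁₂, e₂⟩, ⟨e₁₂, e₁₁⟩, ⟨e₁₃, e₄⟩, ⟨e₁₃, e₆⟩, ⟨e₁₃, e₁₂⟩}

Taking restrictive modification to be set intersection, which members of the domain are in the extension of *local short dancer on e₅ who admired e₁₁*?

⟦on e₅⟧ = {x : ⟨x, e₅⟩ ∈ ⟦on⟧} = {e₁, e₃, e₄, e₅, e₆, e₈, e₉, e₁₀, e₁₁, e₁₂, e₁₃}
⟦who admired e₁₁⟧ = {x : ⟨x, e₁₁⟩ ∈ ⟦admired⟧} = {e₁, e₆, e₇, e₈, e₉, e₁₀, e₁₁, e₁₂}
⟦dancer⟧ = {e₁, e₃, e₅, e₆, e₇, e₈, e₉, e₁₁, e₁₂}
… ∩ ⟦on e₅⟧ = {e₁, e₃, e₅, e₆, e₇, e₈, e₉, e₁₁, e₁₂} ∩ {e₁, e₃, e₄, e₅, e₆, e₈, e₉, e₁₀, e₁₁, e₁₂, e₁₃} = {e₁, e₃, e₅, e₆, e₈, e₉, e₁₁, e₁₂}
… ∩ ⟦who admired e₁₁⟧ = {e₁, e₃, e₅, e₆, e₈, e₉, e₁₁, e₁₂} ∩ {e₁, e₆, e₇, e₈, e₉, e₁₀, e₁₁, e₁₂} = {e₁, e₆, e₈, e₉, e₁₁, e₁₂}
… ∩ ⟦local⟧ = {e₁, e₆, e₈, e₉, e₁₁, e₁₂} ∩ {e₃, e₅, e₆, e₁₁, e₁₃} = {e₆, e₁₁}
… ∩ ⟦short⟧ = {e₆, e₁₁} ∩ {e₂, e₃, e₄, e₆, e₈, e₁₀, e₁₁, e₁₃} = {e₆, e₁₁}
So ⟦local short dancer on e₅ who admired e₁₁⟧ = {e₆, e₁₁}.

{e₆, e₁₁}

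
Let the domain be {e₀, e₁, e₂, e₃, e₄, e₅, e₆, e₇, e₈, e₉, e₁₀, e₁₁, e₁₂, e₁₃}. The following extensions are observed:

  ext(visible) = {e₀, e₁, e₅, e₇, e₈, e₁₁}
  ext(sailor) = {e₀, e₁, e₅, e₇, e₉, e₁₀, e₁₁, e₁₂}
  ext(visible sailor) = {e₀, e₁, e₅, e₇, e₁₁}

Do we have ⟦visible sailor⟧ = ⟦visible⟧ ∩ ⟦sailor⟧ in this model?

yes

⟦visible⟧ ∩ ⟦sailor⟧ = {e₀, e₁, e₅, e₇, e₈, e₁₁} ∩ {e₀, e₁, e₅, e₇, e₉, e₁₀, e₁₁, e₁₂} = {e₀, e₁, e₅, e₇, e₁₁}
Observed ⟦visible sailor⟧ = {e₀, e₁, e₅, e₇, e₁₁}.
These coincide, so the modifier is intersective here.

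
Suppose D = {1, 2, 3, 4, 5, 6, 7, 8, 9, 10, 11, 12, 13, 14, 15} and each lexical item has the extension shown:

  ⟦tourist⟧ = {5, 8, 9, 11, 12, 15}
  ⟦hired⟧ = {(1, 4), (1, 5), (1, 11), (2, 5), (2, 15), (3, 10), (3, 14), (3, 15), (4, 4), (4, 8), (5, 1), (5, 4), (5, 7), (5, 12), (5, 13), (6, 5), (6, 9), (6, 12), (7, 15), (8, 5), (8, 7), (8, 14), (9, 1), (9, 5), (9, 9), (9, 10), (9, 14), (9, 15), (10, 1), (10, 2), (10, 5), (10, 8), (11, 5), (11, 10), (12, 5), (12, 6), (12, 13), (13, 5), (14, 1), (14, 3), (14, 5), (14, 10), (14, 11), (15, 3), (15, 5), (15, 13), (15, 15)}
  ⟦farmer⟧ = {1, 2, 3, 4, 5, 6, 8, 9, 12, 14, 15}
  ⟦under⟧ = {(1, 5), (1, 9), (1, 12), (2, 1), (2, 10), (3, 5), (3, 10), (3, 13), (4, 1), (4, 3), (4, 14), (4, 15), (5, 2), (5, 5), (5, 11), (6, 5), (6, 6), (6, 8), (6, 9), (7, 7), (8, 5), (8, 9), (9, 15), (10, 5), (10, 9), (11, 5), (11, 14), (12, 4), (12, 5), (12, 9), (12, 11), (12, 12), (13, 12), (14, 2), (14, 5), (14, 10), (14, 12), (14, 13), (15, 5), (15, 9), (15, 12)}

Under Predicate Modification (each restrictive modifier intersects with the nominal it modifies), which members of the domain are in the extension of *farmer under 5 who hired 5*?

{1, 6, 8, 12, 14, 15}

⟦under 5⟧ = {x : ⟨x, 5⟩ ∈ ⟦under⟧} = {1, 3, 5, 6, 8, 10, 11, 12, 14, 15}
⟦who hired 5⟧ = {x : ⟨x, 5⟩ ∈ ⟦hired⟧} = {1, 2, 6, 8, 9, 10, 11, 12, 13, 14, 15}
⟦farmer⟧ = {1, 2, 3, 4, 5, 6, 8, 9, 12, 14, 15}
… ∩ ⟦under 5⟧ = {1, 2, 3, 4, 5, 6, 8, 9, 12, 14, 15} ∩ {1, 3, 5, 6, 8, 10, 11, 12, 14, 15} = {1, 3, 5, 6, 8, 12, 14, 15}
… ∩ ⟦who hired 5⟧ = {1, 3, 5, 6, 8, 12, 14, 15} ∩ {1, 2, 6, 8, 9, 10, 11, 12, 13, 14, 15} = {1, 6, 8, 12, 14, 15}
So ⟦farmer under 5 who hired 5⟧ = {1, 6, 8, 12, 14, 15}.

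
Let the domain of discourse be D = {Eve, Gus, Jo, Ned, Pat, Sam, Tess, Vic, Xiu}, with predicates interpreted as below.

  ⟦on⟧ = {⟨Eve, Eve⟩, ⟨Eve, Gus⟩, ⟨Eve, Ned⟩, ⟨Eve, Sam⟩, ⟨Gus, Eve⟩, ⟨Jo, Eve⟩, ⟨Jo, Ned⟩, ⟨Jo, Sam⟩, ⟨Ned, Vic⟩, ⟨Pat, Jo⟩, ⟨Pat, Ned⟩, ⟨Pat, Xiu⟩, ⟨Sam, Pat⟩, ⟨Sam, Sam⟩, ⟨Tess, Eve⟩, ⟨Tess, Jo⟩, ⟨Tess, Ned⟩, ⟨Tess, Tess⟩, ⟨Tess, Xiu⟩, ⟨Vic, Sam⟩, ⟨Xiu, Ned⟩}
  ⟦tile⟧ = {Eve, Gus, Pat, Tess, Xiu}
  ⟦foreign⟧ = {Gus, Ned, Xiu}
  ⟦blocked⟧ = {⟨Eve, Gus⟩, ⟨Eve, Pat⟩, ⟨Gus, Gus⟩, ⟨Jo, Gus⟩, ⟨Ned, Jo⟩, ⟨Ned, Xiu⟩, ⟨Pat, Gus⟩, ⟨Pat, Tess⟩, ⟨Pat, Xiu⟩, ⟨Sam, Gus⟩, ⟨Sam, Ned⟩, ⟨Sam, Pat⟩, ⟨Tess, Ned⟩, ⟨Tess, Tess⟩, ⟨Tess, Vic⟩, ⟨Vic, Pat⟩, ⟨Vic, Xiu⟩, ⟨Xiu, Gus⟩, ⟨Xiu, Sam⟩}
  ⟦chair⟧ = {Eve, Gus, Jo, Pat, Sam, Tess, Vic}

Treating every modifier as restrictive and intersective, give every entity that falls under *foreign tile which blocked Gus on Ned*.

{Xiu}

⟦which blocked Gus⟧ = {x : ⟨x, Gus⟩ ∈ ⟦blocked⟧} = {Eve, Gus, Jo, Pat, Sam, Xiu}
⟦on Ned⟧ = {x : ⟨x, Ned⟩ ∈ ⟦on⟧} = {Eve, Jo, Pat, Tess, Xiu}
⟦tile⟧ = {Eve, Gus, Pat, Tess, Xiu}
… ∩ ⟦which blocked Gus⟧ = {Eve, Gus, Pat, Tess, Xiu} ∩ {Eve, Gus, Jo, Pat, Sam, Xiu} = {Eve, Gus, Pat, Xiu}
… ∩ ⟦on Ned⟧ = {Eve, Gus, Pat, Xiu} ∩ {Eve, Jo, Pat, Tess, Xiu} = {Eve, Pat, Xiu}
… ∩ ⟦foreign⟧ = {Eve, Pat, Xiu} ∩ {Gus, Ned, Xiu} = {Xiu}
So ⟦foreign tile which blocked Gus on Ned⟧ = {Xiu}.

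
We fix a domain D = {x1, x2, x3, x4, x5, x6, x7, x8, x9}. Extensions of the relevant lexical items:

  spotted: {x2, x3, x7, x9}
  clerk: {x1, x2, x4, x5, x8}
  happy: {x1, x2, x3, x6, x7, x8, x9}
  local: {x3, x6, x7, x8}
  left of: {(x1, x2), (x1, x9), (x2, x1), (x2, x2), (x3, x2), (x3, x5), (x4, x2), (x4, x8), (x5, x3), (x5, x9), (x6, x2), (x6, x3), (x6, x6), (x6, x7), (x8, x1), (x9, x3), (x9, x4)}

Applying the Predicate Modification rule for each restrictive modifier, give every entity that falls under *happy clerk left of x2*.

⟦left of x2⟧ = {x : ⟨x, x2⟩ ∈ ⟦left of⟧} = {x1, x2, x3, x4, x6}
⟦clerk⟧ = {x1, x2, x4, x5, x8}
… ∩ ⟦left of x2⟧ = {x1, x2, x4, x5, x8} ∩ {x1, x2, x3, x4, x6} = {x1, x2, x4}
… ∩ ⟦happy⟧ = {x1, x2, x4} ∩ {x1, x2, x3, x6, x7, x8, x9} = {x1, x2}
So ⟦happy clerk left of x2⟧ = {x1, x2}.

{x1, x2}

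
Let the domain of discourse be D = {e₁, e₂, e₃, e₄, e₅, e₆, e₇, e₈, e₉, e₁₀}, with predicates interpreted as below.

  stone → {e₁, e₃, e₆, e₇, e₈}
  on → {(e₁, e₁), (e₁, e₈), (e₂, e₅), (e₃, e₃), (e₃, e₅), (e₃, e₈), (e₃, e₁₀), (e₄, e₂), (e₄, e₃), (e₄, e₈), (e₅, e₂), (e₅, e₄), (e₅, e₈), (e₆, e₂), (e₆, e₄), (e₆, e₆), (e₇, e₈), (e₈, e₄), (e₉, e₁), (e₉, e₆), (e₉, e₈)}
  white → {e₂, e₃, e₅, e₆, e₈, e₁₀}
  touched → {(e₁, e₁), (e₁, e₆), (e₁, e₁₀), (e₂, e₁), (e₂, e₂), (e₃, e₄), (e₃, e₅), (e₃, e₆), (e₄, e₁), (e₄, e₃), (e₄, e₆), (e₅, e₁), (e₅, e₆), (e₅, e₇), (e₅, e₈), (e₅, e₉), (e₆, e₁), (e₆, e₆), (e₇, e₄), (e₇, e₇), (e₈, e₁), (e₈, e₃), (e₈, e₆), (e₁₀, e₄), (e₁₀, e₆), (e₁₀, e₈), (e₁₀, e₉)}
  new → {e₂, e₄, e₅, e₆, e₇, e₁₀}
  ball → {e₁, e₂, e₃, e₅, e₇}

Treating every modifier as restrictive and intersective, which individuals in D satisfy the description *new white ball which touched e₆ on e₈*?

{e₅}

⟦which touched e₆⟧ = {x : ⟨x, e₆⟩ ∈ ⟦touched⟧} = {e₁, e₃, e₄, e₅, e₆, e₈, e₁₀}
⟦on e₈⟧ = {x : ⟨x, e₈⟩ ∈ ⟦on⟧} = {e₁, e₃, e₄, e₅, e₇, e₉}
⟦ball⟧ = {e₁, e₂, e₃, e₅, e₇}
… ∩ ⟦which touched e₆⟧ = {e₁, e₂, e₃, e₅, e₇} ∩ {e₁, e₃, e₄, e₅, e₆, e₈, e₁₀} = {e₁, e₃, e₅}
… ∩ ⟦on e₈⟧ = {e₁, e₃, e₅} ∩ {e₁, e₃, e₄, e₅, e₇, e₉} = {e₁, e₃, e₅}
… ∩ ⟦new⟧ = {e₁, e₃, e₅} ∩ {e₂, e₄, e₅, e₆, e₇, e₁₀} = {e₅}
… ∩ ⟦white⟧ = {e₅} ∩ {e₂, e₃, e₅, e₆, e₈, e₁₀} = {e₅}
So ⟦new white ball which touched e₆ on e₈⟧ = {e₅}.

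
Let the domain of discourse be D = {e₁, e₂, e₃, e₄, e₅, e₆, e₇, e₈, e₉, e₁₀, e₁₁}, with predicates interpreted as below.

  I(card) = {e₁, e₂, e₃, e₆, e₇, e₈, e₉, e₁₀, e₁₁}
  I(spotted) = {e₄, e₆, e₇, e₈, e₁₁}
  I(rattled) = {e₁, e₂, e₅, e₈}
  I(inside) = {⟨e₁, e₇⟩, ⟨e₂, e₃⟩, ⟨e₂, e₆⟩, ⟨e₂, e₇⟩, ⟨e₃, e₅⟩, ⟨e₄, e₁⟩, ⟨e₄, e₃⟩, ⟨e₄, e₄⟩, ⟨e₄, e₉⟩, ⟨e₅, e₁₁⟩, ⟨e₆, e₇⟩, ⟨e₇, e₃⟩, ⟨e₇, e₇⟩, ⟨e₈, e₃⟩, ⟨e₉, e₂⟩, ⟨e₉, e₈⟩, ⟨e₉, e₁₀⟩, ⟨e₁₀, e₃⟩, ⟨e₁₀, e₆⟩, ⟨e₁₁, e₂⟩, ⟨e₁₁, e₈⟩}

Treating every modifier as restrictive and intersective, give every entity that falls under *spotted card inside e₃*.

{e₇, e₈}

⟦inside e₃⟧ = {x : ⟨x, e₃⟩ ∈ ⟦inside⟧} = {e₂, e₄, e₇, e₈, e₁₀}
⟦card⟧ = {e₁, e₂, e₃, e₆, e₇, e₈, e₉, e₁₀, e₁₁}
… ∩ ⟦inside e₃⟧ = {e₁, e₂, e₃, e₆, e₇, e₈, e₉, e₁₀, e₁₁} ∩ {e₂, e₄, e₇, e₈, e₁₀} = {e₂, e₇, e₈, e₁₀}
… ∩ ⟦spotted⟧ = {e₂, e₇, e₈, e₁₀} ∩ {e₄, e₆, e₇, e₈, e₁₁} = {e₇, e₈}
So ⟦spotted card inside e₃⟧ = {e₇, e₈}.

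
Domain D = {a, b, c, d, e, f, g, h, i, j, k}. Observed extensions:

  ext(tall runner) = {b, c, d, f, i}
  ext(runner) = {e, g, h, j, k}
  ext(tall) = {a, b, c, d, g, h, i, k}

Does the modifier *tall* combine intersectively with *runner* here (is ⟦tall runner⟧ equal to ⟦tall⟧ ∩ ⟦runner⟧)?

⟦tall⟧ ∩ ⟦runner⟧ = {a, b, c, d, g, h, i, k} ∩ {e, g, h, j, k} = {g, h, k}
Observed ⟦tall runner⟧ = {b, c, d, f, i}.
These differ, so the modifier is not intersective in this model.

no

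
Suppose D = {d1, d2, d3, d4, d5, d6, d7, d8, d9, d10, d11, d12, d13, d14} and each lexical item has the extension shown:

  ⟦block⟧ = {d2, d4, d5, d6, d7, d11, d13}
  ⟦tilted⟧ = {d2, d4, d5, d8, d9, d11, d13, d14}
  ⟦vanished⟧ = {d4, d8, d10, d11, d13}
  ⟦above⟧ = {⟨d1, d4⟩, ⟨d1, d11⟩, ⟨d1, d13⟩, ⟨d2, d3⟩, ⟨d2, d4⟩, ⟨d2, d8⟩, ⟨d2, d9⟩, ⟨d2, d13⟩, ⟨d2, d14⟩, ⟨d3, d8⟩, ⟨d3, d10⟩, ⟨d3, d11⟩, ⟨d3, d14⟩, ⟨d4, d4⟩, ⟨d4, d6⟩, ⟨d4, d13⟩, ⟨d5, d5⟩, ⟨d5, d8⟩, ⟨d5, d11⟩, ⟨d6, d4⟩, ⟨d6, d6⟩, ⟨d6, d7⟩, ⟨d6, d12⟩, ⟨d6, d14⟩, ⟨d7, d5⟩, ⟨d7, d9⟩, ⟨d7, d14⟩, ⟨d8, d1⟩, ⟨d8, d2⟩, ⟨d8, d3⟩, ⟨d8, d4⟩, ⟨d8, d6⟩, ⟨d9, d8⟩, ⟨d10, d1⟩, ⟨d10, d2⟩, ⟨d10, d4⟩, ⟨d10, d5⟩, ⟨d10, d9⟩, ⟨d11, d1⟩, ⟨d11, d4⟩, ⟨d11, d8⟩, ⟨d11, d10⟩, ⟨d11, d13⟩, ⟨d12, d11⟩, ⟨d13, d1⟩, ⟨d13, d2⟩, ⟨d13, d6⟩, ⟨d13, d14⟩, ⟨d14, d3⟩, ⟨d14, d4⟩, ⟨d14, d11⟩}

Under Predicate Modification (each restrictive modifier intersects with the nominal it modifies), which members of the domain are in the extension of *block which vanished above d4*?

{d4, d11}

⟦which vanished⟧ = ⟦vanished⟧ = {d4, d8, d10, d11, d13}
⟦above d4⟧ = {x : ⟨x, d4⟩ ∈ ⟦above⟧} = {d1, d2, d4, d6, d8, d10, d11, d14}
⟦block⟧ = {d2, d4, d5, d6, d7, d11, d13}
… ∩ ⟦which vanished⟧ = {d2, d4, d5, d6, d7, d11, d13} ∩ {d4, d8, d10, d11, d13} = {d4, d11, d13}
… ∩ ⟦above d4⟧ = {d4, d11, d13} ∩ {d1, d2, d4, d6, d8, d10, d11, d14} = {d4, d11}
So ⟦block which vanished above d4⟧ = {d4, d11}.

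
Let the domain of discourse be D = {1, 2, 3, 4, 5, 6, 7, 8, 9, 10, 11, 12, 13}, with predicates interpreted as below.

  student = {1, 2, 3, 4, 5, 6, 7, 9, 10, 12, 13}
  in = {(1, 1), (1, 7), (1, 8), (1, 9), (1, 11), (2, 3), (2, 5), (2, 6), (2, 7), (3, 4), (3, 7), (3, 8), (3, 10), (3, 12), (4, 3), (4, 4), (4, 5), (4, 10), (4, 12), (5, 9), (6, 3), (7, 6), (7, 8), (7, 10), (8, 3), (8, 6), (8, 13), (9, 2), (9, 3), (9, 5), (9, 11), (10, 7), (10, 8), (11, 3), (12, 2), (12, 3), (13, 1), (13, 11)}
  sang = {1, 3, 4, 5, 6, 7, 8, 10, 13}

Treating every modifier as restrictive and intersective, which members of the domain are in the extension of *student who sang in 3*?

⟦who sang⟧ = ⟦sang⟧ = {1, 3, 4, 5, 6, 7, 8, 10, 13}
⟦in 3⟧ = {x : ⟨x, 3⟩ ∈ ⟦in⟧} = {2, 4, 6, 8, 9, 11, 12}
⟦student⟧ = {1, 2, 3, 4, 5, 6, 7, 9, 10, 12, 13}
… ∩ ⟦who sang⟧ = {1, 2, 3, 4, 5, 6, 7, 9, 10, 12, 13} ∩ {1, 3, 4, 5, 6, 7, 8, 10, 13} = {1, 3, 4, 5, 6, 7, 10, 13}
… ∩ ⟦in 3⟧ = {1, 3, 4, 5, 6, 7, 10, 13} ∩ {2, 4, 6, 8, 9, 11, 12} = {4, 6}
So ⟦student who sang in 3⟧ = {4, 6}.

{4, 6}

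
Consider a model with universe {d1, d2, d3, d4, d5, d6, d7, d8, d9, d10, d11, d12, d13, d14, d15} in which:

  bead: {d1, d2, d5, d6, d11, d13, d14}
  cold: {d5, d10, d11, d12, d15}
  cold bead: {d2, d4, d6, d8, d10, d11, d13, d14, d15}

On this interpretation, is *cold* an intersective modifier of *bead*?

⟦cold⟧ ∩ ⟦bead⟧ = {d5, d10, d11, d12, d15} ∩ {d1, d2, d5, d6, d11, d13, d14} = {d5, d11}
Observed ⟦cold bead⟧ = {d2, d4, d6, d8, d10, d11, d13, d14, d15}.
These differ, so the modifier is not intersective in this model.

no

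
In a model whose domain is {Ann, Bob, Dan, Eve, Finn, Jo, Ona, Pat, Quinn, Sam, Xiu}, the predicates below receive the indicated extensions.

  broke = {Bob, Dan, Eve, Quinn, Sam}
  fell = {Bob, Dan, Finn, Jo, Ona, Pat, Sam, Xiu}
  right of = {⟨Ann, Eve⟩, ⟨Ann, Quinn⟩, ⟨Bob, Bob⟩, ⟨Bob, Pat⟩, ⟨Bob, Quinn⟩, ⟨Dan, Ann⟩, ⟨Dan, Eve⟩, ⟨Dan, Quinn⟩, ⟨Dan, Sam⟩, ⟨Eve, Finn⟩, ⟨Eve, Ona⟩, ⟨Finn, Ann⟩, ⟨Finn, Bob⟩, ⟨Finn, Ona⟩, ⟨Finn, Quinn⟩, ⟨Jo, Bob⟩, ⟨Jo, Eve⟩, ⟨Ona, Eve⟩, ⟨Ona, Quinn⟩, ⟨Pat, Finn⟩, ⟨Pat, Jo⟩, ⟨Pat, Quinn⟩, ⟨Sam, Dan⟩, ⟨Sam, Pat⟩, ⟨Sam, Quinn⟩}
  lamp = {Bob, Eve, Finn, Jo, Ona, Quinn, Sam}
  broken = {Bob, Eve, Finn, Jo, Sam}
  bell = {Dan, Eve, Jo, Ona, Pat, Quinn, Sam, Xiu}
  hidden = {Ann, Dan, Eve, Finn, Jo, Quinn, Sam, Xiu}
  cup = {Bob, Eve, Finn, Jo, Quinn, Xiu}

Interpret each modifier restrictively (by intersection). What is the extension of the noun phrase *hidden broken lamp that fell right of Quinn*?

{Finn, Sam}

⟦that fell⟧ = ⟦fell⟧ = {Bob, Dan, Finn, Jo, Ona, Pat, Sam, Xiu}
⟦right of Quinn⟧ = {x : ⟨x, Quinn⟩ ∈ ⟦right of⟧} = {Ann, Bob, Dan, Finn, Ona, Pat, Sam}
⟦lamp⟧ = {Bob, Eve, Finn, Jo, Ona, Quinn, Sam}
… ∩ ⟦that fell⟧ = {Bob, Eve, Finn, Jo, Ona, Quinn, Sam} ∩ {Bob, Dan, Finn, Jo, Ona, Pat, Sam, Xiu} = {Bob, Finn, Jo, Ona, Sam}
… ∩ ⟦right of Quinn⟧ = {Bob, Finn, Jo, Ona, Sam} ∩ {Ann, Bob, Dan, Finn, Ona, Pat, Sam} = {Bob, Finn, Ona, Sam}
… ∩ ⟦hidden⟧ = {Bob, Finn, Ona, Sam} ∩ {Ann, Dan, Eve, Finn, Jo, Quinn, Sam, Xiu} = {Finn, Sam}
… ∩ ⟦broken⟧ = {Finn, Sam} ∩ {Bob, Eve, Finn, Jo, Sam} = {Finn, Sam}
So ⟦hidden broken lamp that fell right of Quinn⟧ = {Finn, Sam}.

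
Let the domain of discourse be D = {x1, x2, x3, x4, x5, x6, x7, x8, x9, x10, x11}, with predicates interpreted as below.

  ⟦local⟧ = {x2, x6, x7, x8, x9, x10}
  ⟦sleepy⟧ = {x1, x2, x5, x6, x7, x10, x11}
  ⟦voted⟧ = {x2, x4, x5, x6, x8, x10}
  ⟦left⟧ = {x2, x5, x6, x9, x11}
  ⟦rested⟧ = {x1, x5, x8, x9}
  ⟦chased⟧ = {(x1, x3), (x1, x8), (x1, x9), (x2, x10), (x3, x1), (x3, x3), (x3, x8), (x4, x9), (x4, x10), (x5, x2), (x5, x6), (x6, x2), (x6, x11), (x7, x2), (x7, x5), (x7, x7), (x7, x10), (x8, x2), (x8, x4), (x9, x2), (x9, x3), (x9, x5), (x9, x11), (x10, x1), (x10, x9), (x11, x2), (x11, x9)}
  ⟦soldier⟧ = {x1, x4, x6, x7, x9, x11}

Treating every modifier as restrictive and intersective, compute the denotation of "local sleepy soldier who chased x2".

⟦who chased x2⟧ = {x : ⟨x, x2⟩ ∈ ⟦chased⟧} = {x5, x6, x7, x8, x9, x11}
⟦soldier⟧ = {x1, x4, x6, x7, x9, x11}
… ∩ ⟦who chased x2⟧ = {x1, x4, x6, x7, x9, x11} ∩ {x5, x6, x7, x8, x9, x11} = {x6, x7, x9, x11}
… ∩ ⟦local⟧ = {x6, x7, x9, x11} ∩ {x2, x6, x7, x8, x9, x10} = {x6, x7, x9}
… ∩ ⟦sleepy⟧ = {x6, x7, x9} ∩ {x1, x2, x5, x6, x7, x10, x11} = {x6, x7}
So ⟦local sleepy soldier who chased x2⟧ = {x6, x7}.

{x6, x7}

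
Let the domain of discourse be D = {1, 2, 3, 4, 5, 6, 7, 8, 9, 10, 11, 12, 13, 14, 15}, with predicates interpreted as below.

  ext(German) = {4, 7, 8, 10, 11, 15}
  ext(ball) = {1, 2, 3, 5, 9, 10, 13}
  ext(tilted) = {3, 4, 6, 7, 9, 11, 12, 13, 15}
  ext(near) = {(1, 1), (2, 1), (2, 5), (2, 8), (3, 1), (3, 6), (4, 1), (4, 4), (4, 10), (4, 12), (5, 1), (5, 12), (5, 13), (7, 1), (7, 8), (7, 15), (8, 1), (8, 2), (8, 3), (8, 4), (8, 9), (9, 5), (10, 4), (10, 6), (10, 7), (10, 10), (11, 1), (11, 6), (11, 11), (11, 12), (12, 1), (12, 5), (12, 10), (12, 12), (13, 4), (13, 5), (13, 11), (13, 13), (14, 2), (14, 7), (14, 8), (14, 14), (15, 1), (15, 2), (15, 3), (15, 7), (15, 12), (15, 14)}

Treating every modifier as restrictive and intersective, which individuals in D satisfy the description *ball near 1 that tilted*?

⟦near 1⟧ = {x : ⟨x, 1⟩ ∈ ⟦near⟧} = {1, 2, 3, 4, 5, 7, 8, 11, 12, 15}
⟦that tilted⟧ = ⟦tilted⟧ = {3, 4, 6, 7, 9, 11, 12, 13, 15}
⟦ball⟧ = {1, 2, 3, 5, 9, 10, 13}
… ∩ ⟦near 1⟧ = {1, 2, 3, 5, 9, 10, 13} ∩ {1, 2, 3, 4, 5, 7, 8, 11, 12, 15} = {1, 2, 3, 5}
… ∩ ⟦that tilted⟧ = {1, 2, 3, 5} ∩ {3, 4, 6, 7, 9, 11, 12, 13, 15} = {3}
So ⟦ball near 1 that tilted⟧ = {3}.

{3}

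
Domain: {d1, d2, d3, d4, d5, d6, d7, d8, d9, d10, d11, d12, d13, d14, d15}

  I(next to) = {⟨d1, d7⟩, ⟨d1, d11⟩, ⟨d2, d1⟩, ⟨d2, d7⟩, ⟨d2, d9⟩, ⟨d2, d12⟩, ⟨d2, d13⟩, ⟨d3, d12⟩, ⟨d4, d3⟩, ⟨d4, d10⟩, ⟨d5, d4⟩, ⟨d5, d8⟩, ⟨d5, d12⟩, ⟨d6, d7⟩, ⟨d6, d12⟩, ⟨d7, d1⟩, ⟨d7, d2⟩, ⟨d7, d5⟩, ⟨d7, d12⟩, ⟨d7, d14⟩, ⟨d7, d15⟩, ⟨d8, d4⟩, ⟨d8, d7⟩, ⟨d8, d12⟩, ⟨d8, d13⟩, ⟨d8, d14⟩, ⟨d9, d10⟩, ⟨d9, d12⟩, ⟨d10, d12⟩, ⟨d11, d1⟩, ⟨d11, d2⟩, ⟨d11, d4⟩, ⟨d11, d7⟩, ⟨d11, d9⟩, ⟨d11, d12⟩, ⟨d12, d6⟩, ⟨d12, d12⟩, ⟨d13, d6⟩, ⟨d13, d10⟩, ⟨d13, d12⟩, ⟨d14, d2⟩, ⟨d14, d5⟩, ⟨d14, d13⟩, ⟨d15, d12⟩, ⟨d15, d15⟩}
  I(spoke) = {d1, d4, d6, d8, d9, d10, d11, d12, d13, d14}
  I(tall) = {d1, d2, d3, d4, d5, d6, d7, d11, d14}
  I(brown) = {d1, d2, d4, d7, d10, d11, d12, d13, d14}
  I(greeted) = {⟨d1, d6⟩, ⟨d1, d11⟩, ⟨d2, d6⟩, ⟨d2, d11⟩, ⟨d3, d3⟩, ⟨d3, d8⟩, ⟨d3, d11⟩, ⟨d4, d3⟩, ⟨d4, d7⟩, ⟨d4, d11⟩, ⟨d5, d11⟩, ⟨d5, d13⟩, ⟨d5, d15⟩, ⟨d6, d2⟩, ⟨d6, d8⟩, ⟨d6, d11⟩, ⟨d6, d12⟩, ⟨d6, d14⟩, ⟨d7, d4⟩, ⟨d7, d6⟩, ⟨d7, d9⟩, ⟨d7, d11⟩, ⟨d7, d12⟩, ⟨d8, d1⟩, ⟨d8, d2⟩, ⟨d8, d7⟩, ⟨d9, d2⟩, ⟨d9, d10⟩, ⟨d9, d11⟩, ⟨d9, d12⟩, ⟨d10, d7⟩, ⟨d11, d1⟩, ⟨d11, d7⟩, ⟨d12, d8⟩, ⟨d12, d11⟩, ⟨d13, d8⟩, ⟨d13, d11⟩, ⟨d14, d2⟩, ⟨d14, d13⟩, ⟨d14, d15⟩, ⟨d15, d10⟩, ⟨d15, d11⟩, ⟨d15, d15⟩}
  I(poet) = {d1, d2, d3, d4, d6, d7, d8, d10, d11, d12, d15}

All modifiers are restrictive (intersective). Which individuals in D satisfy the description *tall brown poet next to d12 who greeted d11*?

{d2, d7}

⟦next to d12⟧ = {x : ⟨x, d12⟩ ∈ ⟦next to⟧} = {d2, d3, d5, d6, d7, d8, d9, d10, d11, d12, d13, d15}
⟦who greeted d11⟧ = {x : ⟨x, d11⟩ ∈ ⟦greeted⟧} = {d1, d2, d3, d4, d5, d6, d7, d9, d12, d13, d15}
⟦poet⟧ = {d1, d2, d3, d4, d6, d7, d8, d10, d11, d12, d15}
… ∩ ⟦next to d12⟧ = {d1, d2, d3, d4, d6, d7, d8, d10, d11, d12, d15} ∩ {d2, d3, d5, d6, d7, d8, d9, d10, d11, d12, d13, d15} = {d2, d3, d6, d7, d8, d10, d11, d12, d15}
… ∩ ⟦who greeted d11⟧ = {d2, d3, d6, d7, d8, d10, d11, d12, d15} ∩ {d1, d2, d3, d4, d5, d6, d7, d9, d12, d13, d15} = {d2, d3, d6, d7, d12, d15}
… ∩ ⟦tall⟧ = {d2, d3, d6, d7, d12, d15} ∩ {d1, d2, d3, d4, d5, d6, d7, d11, d14} = {d2, d3, d6, d7}
… ∩ ⟦brown⟧ = {d2, d3, d6, d7} ∩ {d1, d2, d4, d7, d10, d11, d12, d13, d14} = {d2, d7}
So ⟦tall brown poet next to d12 who greeted d11⟧ = {d2, d7}.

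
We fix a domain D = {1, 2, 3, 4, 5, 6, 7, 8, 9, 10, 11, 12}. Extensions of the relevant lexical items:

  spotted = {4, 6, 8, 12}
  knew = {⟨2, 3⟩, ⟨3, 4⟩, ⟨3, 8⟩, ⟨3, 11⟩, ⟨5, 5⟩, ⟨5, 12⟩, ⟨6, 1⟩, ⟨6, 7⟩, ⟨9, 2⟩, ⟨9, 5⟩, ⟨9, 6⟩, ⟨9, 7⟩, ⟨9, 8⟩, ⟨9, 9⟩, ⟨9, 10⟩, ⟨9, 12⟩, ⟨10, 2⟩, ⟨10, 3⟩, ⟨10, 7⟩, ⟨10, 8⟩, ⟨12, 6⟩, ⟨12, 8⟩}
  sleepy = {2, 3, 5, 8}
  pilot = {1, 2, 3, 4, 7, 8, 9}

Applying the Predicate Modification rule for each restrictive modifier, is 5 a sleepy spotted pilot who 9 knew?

⟦who 9 knew⟧ = {x : ⟨9, x⟩ ∈ ⟦knew⟧} = {2, 5, 6, 7, 8, 9, 10, 12}
⟦pilot⟧ = {1, 2, 3, 4, 7, 8, 9}
… ∩ ⟦who 9 knew⟧ = {1, 2, 3, 4, 7, 8, 9} ∩ {2, 5, 6, 7, 8, 9, 10, 12} = {2, 7, 8, 9}
… ∩ ⟦sleepy⟧ = {2, 7, 8, 9} ∩ {2, 3, 5, 8} = {2, 8}
… ∩ ⟦spotted⟧ = {2, 8} ∩ {4, 6, 8, 12} = {8}
⟦sleepy spotted pilot who 9 knew⟧ = {8}; 5 ∉ this set.

no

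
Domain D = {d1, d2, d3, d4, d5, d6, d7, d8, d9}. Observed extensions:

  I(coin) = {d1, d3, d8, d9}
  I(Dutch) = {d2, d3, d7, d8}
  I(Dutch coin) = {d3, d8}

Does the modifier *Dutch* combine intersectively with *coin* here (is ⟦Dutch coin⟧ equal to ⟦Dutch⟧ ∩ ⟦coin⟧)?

⟦Dutch⟧ ∩ ⟦coin⟧ = {d2, d3, d7, d8} ∩ {d1, d3, d8, d9} = {d3, d8}
Observed ⟦Dutch coin⟧ = {d3, d8}.
These coincide, so the modifier is intersective here.

yes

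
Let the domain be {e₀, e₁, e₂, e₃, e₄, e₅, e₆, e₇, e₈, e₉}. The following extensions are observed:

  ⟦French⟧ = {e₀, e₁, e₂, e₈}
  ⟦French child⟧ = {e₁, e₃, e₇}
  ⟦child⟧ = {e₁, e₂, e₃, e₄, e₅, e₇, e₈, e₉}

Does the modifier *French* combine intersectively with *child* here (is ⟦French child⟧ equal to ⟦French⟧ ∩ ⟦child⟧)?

⟦French⟧ ∩ ⟦child⟧ = {e₀, e₁, e₂, e₈} ∩ {e₁, e₂, e₃, e₄, e₅, e₇, e₈, e₉} = {e₁, e₂, e₈}
Observed ⟦French child⟧ = {e₁, e₃, e₇}.
These differ, so the modifier is not intersective in this model.

no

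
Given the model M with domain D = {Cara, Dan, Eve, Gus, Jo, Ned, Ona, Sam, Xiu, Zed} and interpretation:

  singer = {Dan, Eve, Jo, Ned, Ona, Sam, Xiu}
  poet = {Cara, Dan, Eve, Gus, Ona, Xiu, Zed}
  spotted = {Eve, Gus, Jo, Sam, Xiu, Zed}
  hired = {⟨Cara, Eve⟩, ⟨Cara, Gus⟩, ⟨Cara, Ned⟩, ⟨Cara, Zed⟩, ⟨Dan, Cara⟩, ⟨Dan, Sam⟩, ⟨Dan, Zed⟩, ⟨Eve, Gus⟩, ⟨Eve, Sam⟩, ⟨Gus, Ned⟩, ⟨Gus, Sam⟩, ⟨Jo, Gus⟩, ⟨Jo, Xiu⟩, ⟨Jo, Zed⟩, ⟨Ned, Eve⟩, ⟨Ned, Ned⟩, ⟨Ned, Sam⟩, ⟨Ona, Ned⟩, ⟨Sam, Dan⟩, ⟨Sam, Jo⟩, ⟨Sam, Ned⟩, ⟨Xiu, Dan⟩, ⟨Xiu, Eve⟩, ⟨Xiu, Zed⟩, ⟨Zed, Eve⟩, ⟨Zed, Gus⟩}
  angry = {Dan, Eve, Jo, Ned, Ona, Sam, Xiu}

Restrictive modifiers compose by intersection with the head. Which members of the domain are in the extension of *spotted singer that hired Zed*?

⟦that hired Zed⟧ = {x : ⟨x, Zed⟩ ∈ ⟦hired⟧} = {Cara, Dan, Jo, Xiu}
⟦singer⟧ = {Dan, Eve, Jo, Ned, Ona, Sam, Xiu}
… ∩ ⟦that hired Zed⟧ = {Dan, Eve, Jo, Ned, Ona, Sam, Xiu} ∩ {Cara, Dan, Jo, Xiu} = {Dan, Jo, Xiu}
… ∩ ⟦spotted⟧ = {Dan, Jo, Xiu} ∩ {Eve, Gus, Jo, Sam, Xiu, Zed} = {Jo, Xiu}
So ⟦spotted singer that hired Zed⟧ = {Jo, Xiu}.

{Jo, Xiu}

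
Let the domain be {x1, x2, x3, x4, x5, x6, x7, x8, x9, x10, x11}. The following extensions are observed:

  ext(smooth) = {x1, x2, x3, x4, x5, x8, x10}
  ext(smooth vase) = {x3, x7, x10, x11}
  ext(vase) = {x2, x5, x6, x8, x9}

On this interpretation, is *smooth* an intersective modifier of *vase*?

no

⟦smooth⟧ ∩ ⟦vase⟧ = {x1, x2, x3, x4, x5, x8, x10} ∩ {x2, x5, x6, x8, x9} = {x2, x5, x8}
Observed ⟦smooth vase⟧ = {x3, x7, x10, x11}.
These differ, so the modifier is not intersective in this model.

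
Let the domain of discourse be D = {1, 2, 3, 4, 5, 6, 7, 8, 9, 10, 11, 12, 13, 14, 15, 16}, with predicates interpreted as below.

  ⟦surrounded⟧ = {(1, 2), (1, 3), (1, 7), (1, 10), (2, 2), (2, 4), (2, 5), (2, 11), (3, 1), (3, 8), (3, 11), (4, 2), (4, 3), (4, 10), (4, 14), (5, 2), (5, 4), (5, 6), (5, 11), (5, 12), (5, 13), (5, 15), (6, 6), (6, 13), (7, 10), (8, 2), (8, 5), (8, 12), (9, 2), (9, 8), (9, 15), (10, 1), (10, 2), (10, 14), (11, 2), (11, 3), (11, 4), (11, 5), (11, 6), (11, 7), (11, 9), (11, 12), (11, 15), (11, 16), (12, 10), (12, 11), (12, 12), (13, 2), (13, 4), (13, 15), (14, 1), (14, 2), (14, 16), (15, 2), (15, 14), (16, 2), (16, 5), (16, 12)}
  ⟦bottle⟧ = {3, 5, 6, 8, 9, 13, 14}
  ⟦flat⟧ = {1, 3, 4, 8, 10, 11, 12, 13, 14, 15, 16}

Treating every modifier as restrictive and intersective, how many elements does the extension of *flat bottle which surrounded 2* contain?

3

⟦which surrounded 2⟧ = {x : ⟨x, 2⟩ ∈ ⟦surrounded⟧} = {1, 2, 4, 5, 8, 9, 10, 11, 13, 14, 15, 16}
⟦bottle⟧ = {3, 5, 6, 8, 9, 13, 14}
… ∩ ⟦which surrounded 2⟧ = {3, 5, 6, 8, 9, 13, 14} ∩ {1, 2, 4, 5, 8, 9, 10, 11, 13, 14, 15, 16} = {5, 8, 9, 13, 14}
… ∩ ⟦flat⟧ = {5, 8, 9, 13, 14} ∩ {1, 3, 4, 8, 10, 11, 12, 13, 14, 15, 16} = {8, 13, 14}
⟦flat bottle which surrounded 2⟧ = {8, 13, 14}, so the cardinality is 3.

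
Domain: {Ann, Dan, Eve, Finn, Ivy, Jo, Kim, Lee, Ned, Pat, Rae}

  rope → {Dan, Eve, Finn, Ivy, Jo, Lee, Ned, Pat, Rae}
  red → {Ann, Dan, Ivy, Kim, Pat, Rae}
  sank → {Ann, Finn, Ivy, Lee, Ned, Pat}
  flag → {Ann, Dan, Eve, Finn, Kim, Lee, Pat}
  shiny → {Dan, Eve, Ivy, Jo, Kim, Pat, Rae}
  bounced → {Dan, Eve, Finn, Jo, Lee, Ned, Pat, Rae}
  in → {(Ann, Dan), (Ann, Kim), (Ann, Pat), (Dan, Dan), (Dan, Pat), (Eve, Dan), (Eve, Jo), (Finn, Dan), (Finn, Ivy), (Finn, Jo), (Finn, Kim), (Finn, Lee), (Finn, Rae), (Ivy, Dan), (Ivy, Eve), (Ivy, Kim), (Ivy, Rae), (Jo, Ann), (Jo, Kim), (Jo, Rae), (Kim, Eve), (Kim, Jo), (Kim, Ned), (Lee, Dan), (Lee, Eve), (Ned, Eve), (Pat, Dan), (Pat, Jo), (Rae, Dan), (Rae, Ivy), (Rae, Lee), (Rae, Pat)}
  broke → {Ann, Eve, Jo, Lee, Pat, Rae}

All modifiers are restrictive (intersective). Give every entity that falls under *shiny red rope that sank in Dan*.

⟦that sank⟧ = ⟦sank⟧ = {Ann, Finn, Ivy, Lee, Ned, Pat}
⟦in Dan⟧ = {x : ⟨x, Dan⟩ ∈ ⟦in⟧} = {Ann, Dan, Eve, Finn, Ivy, Lee, Pat, Rae}
⟦rope⟧ = {Dan, Eve, Finn, Ivy, Jo, Lee, Ned, Pat, Rae}
… ∩ ⟦that sank⟧ = {Dan, Eve, Finn, Ivy, Jo, Lee, Ned, Pat, Rae} ∩ {Ann, Finn, Ivy, Lee, Ned, Pat} = {Finn, Ivy, Lee, Ned, Pat}
… ∩ ⟦in Dan⟧ = {Finn, Ivy, Lee, Ned, Pat} ∩ {Ann, Dan, Eve, Finn, Ivy, Lee, Pat, Rae} = {Finn, Ivy, Lee, Pat}
… ∩ ⟦shiny⟧ = {Finn, Ivy, Lee, Pat} ∩ {Dan, Eve, Ivy, Jo, Kim, Pat, Rae} = {Ivy, Pat}
… ∩ ⟦red⟧ = {Ivy, Pat} ∩ {Ann, Dan, Ivy, Kim, Pat, Rae} = {Ivy, Pat}
So ⟦shiny red rope that sank in Dan⟧ = {Ivy, Pat}.

{Ivy, Pat}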